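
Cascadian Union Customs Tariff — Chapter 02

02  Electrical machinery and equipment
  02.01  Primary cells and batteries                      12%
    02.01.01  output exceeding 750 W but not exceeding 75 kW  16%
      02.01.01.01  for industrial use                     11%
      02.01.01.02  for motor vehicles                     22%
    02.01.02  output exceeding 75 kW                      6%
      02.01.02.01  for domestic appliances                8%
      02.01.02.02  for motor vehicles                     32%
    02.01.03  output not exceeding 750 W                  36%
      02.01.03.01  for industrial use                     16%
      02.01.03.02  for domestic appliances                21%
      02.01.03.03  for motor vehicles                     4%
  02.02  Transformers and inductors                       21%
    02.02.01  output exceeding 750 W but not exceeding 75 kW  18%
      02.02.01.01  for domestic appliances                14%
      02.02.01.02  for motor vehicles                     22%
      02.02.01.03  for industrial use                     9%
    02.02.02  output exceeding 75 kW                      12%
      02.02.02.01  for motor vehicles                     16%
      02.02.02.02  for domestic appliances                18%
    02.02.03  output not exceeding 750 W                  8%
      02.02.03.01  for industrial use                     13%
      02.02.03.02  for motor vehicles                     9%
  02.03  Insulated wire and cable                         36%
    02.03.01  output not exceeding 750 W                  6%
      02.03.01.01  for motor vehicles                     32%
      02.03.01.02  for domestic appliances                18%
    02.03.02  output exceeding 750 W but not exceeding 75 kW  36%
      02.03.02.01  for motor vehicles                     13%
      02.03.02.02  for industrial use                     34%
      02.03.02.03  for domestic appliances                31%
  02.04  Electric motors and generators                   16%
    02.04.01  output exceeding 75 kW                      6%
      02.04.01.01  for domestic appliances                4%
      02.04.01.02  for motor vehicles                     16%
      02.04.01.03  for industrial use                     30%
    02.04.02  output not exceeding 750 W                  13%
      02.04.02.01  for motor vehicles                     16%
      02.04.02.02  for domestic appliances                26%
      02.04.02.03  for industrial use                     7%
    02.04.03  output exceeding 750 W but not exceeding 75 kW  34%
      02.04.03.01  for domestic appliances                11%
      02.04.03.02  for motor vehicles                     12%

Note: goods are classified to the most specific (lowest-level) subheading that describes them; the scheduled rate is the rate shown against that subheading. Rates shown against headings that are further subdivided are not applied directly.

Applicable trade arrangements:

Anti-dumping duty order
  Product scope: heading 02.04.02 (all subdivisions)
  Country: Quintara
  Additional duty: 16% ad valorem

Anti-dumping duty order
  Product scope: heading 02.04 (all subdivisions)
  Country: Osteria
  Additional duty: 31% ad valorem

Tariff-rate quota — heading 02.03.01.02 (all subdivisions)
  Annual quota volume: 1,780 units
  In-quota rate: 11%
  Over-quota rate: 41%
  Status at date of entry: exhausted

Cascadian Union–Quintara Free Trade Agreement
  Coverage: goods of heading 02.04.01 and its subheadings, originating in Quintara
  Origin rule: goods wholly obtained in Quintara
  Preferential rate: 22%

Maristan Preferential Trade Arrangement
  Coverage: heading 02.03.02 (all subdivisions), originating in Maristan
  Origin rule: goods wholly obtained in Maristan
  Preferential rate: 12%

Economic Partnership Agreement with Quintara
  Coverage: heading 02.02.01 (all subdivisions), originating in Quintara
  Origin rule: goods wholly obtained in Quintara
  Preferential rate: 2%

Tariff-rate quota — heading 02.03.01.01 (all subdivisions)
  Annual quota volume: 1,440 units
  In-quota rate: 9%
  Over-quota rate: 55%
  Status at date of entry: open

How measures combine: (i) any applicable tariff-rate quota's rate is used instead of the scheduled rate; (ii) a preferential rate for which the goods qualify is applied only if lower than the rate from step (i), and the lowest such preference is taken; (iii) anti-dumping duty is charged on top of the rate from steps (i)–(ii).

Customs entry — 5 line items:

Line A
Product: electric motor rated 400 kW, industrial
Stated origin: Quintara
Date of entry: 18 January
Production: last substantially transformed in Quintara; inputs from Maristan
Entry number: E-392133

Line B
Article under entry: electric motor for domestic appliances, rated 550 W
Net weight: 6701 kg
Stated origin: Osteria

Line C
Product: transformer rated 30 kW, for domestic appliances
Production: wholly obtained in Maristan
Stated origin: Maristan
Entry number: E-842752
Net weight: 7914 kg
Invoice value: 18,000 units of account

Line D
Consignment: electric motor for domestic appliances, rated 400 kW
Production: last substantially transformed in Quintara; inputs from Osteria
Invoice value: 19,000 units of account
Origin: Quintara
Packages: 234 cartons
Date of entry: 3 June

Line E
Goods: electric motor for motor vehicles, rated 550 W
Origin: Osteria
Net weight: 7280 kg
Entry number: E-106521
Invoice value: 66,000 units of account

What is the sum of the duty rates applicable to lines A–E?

152%

Line A: electric motor → 02.04; rated 400 kW → 02.04.01; industrial → 02.04.01.03. Scheduled 30%. Quintara agreement on 02.04.01: not wholly obtained; Quintara agreement on 02.02.01: 02.04.01.03 not covered. → 30%.
Line B: electric motor → 02.04; rated 550 W → 02.04.02; for domestic appliances → 02.04.02.02. Scheduled 26%. anti-dumping (Osteria, 02.04): +31%; total 26% + 31% = 57%. → 57%.
Line C: transformer → 02.02; rated 30 kW → 02.02.01; for domestic appliances → 02.02.01.01. Scheduled 14%. Maristan agreement on 02.03.02: 02.02.01.01 not covered. → 14%.
Line D: electric motor → 02.04; rated 400 kW → 02.04.01; for domestic appliances → 02.04.01.01. Scheduled 4%. Quintara agreement on 02.04.01: not wholly obtained; Quintara agreement on 02.02.01: 02.04.01.01 not covered. → 4%.
Line E: electric motor → 02.04; rated 550 W → 02.04.02; for motor vehicles → 02.04.02.01. Scheduled 16%. anti-dumping (Osteria, 02.04): +31%; total 16% + 31% = 47%. → 47%.
Sum: 30% + 57% + 14% + 4% + 47% = 152%.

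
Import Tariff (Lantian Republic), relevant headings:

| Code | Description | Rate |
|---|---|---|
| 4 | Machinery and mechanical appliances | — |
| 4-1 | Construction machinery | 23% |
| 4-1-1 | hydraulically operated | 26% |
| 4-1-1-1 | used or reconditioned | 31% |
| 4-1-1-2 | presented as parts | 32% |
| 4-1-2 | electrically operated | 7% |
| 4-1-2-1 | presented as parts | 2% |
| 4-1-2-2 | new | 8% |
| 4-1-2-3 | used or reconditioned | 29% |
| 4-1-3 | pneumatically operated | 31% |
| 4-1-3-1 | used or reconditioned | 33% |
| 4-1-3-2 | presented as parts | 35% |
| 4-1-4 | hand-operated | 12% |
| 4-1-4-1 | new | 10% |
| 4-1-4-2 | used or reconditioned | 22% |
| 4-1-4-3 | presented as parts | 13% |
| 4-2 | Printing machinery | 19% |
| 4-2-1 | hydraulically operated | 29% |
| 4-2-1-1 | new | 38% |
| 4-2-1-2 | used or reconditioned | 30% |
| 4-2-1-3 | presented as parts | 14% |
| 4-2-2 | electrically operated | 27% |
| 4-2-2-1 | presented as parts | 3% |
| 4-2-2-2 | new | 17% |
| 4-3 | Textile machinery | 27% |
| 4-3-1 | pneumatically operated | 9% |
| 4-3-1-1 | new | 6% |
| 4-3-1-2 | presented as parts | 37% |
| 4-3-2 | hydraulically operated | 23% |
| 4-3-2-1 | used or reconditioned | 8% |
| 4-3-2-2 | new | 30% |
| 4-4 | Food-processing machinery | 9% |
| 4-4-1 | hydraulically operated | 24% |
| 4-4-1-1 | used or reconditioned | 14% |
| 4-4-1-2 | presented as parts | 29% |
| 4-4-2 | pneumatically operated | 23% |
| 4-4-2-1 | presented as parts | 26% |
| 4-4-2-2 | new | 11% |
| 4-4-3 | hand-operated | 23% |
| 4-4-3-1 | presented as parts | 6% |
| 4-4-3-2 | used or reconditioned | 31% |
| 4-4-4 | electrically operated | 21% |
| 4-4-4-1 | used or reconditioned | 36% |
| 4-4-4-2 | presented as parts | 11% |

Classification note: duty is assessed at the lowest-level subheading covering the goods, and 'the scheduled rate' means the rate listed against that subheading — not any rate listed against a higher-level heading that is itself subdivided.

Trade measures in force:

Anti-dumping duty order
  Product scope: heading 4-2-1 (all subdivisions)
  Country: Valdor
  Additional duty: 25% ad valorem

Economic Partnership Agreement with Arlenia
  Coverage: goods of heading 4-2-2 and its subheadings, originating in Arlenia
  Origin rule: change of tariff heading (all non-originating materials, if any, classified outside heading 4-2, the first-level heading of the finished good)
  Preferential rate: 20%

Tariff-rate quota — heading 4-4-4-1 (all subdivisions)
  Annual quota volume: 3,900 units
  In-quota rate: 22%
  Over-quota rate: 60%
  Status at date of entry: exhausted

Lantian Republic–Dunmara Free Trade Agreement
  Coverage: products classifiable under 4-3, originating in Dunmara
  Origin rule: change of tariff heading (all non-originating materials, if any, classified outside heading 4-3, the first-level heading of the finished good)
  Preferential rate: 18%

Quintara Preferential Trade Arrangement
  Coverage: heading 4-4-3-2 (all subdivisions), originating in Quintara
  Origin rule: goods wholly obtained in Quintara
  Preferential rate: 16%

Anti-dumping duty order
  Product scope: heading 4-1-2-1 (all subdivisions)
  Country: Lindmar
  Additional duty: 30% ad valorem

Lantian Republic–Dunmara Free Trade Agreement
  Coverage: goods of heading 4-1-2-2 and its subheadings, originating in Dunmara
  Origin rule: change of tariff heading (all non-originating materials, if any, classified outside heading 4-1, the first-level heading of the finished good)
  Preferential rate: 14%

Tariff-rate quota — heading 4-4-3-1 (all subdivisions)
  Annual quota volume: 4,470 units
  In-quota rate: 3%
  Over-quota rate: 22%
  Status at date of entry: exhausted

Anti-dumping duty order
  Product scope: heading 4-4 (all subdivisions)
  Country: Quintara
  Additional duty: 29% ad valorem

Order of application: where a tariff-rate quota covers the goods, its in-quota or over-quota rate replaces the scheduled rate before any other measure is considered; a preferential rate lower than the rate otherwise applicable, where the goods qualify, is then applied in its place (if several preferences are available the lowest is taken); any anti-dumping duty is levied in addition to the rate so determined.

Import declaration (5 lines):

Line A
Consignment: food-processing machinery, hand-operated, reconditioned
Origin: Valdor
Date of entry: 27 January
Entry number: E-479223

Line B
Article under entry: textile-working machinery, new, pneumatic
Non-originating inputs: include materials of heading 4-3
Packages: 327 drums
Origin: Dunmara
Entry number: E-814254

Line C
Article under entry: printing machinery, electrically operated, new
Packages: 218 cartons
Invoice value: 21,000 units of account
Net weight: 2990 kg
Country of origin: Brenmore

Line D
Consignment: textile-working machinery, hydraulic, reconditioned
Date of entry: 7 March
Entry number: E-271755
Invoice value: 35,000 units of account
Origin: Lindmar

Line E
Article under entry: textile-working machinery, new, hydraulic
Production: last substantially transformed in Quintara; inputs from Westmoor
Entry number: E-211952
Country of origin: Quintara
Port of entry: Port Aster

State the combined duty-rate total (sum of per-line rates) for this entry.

92%

Line A: food-processing → 4-4; hand-operated → 4-4-3; reconditioned → 4-4-3-2. Scheduled 31%. No special measure applies. → 31%.
Line B: textile-working → 4-3; pneumatic → 4-3-1; new → 4-3-1-1. Scheduled 6%. Dunmara agreement on 4-3: CTH not met; Dunmara agreement on 4-1-2-2: 4-3-1-1 not covered. → 6%.
Line C: printing → 4-2; electrically operated → 4-2-2; new → 4-2-2-2. Scheduled 17%. No special measure applies. → 17%.
Line D: textile-working → 4-3; hydraulic → 4-3-2; reconditioned → 4-3-2-1. Scheduled 8%. No special measure applies. → 8%.
Line E: textile-working → 4-3; hydraulic → 4-3-2; new → 4-3-2-2. Scheduled 30%. Quintara agreement on 4-4-3-2: 4-3-2-2 not covered. → 30%.
Sum: 31% + 6% + 17% + 8% + 30% = 92%.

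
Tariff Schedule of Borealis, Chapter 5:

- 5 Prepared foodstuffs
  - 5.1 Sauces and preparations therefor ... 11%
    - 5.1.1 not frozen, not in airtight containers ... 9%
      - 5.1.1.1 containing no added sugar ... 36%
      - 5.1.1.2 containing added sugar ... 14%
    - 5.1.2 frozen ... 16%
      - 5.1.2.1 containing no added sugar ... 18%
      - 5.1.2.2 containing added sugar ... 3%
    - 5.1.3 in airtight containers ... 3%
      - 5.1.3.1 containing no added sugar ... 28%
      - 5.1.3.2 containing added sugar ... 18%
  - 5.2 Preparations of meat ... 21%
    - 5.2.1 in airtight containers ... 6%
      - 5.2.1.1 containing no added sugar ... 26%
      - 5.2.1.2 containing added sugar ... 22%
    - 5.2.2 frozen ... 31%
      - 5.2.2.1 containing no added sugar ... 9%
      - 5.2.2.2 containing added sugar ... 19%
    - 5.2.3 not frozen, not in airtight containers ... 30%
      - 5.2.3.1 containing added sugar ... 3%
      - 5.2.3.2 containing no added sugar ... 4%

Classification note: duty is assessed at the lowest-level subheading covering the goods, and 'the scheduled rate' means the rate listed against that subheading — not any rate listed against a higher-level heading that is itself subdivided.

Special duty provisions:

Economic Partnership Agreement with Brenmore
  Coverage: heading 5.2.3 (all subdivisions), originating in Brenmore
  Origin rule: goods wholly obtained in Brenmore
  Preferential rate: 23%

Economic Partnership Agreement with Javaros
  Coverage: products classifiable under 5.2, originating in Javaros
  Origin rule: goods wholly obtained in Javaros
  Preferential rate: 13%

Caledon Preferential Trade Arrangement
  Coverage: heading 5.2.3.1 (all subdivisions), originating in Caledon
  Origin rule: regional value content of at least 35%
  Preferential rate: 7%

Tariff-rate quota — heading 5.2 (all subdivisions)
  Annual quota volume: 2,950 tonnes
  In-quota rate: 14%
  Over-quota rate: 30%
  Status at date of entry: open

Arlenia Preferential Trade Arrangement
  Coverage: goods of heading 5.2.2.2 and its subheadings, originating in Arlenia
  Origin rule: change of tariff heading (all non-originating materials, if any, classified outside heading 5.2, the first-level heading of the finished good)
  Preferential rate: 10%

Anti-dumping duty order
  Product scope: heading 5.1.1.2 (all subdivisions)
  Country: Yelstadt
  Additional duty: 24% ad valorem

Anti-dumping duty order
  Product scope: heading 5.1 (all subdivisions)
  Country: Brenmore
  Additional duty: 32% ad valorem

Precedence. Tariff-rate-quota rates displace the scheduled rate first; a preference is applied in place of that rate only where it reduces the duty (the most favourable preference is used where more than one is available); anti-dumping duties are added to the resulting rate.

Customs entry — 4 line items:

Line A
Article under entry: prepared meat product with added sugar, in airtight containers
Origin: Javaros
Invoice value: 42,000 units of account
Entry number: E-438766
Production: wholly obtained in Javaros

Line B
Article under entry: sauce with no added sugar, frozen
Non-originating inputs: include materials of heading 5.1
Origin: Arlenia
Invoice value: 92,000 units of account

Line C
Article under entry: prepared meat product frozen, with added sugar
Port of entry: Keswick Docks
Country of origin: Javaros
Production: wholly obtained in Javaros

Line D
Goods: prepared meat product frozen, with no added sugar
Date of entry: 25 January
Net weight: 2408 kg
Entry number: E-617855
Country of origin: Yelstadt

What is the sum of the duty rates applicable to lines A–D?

58%

Line A: prepared meat product → 5.2; in airtight containers → 5.2.1; with added sugar → 5.2.1.2. Scheduled 22%. quota on 5.2 open → in-quota 14%; Javaros agreement on 5.2: wholly obtained → 13% available; preferential 13%. → 13%.
Line B: sauce → 5.1; frozen → 5.1.2; with no added sugar → 5.1.2.1. Scheduled 18%. Arlenia agreement on 5.2.2.2: 5.1.2.1 not covered. → 18%.
Line C: prepared meat product → 5.2; frozen → 5.2.2; with added sugar → 5.2.2.2. Scheduled 19%. quota on 5.2 open → in-quota 14%; Javaros agreement on 5.2: wholly obtained → 13% available; preferential 13%. → 13%.
Line D: prepared meat product → 5.2; frozen → 5.2.2; with no added sugar → 5.2.2.1. Scheduled 9%. quota on 5.2 open → in-quota 14%. → 14%.
Sum: 13% + 18% + 13% + 14% = 58%.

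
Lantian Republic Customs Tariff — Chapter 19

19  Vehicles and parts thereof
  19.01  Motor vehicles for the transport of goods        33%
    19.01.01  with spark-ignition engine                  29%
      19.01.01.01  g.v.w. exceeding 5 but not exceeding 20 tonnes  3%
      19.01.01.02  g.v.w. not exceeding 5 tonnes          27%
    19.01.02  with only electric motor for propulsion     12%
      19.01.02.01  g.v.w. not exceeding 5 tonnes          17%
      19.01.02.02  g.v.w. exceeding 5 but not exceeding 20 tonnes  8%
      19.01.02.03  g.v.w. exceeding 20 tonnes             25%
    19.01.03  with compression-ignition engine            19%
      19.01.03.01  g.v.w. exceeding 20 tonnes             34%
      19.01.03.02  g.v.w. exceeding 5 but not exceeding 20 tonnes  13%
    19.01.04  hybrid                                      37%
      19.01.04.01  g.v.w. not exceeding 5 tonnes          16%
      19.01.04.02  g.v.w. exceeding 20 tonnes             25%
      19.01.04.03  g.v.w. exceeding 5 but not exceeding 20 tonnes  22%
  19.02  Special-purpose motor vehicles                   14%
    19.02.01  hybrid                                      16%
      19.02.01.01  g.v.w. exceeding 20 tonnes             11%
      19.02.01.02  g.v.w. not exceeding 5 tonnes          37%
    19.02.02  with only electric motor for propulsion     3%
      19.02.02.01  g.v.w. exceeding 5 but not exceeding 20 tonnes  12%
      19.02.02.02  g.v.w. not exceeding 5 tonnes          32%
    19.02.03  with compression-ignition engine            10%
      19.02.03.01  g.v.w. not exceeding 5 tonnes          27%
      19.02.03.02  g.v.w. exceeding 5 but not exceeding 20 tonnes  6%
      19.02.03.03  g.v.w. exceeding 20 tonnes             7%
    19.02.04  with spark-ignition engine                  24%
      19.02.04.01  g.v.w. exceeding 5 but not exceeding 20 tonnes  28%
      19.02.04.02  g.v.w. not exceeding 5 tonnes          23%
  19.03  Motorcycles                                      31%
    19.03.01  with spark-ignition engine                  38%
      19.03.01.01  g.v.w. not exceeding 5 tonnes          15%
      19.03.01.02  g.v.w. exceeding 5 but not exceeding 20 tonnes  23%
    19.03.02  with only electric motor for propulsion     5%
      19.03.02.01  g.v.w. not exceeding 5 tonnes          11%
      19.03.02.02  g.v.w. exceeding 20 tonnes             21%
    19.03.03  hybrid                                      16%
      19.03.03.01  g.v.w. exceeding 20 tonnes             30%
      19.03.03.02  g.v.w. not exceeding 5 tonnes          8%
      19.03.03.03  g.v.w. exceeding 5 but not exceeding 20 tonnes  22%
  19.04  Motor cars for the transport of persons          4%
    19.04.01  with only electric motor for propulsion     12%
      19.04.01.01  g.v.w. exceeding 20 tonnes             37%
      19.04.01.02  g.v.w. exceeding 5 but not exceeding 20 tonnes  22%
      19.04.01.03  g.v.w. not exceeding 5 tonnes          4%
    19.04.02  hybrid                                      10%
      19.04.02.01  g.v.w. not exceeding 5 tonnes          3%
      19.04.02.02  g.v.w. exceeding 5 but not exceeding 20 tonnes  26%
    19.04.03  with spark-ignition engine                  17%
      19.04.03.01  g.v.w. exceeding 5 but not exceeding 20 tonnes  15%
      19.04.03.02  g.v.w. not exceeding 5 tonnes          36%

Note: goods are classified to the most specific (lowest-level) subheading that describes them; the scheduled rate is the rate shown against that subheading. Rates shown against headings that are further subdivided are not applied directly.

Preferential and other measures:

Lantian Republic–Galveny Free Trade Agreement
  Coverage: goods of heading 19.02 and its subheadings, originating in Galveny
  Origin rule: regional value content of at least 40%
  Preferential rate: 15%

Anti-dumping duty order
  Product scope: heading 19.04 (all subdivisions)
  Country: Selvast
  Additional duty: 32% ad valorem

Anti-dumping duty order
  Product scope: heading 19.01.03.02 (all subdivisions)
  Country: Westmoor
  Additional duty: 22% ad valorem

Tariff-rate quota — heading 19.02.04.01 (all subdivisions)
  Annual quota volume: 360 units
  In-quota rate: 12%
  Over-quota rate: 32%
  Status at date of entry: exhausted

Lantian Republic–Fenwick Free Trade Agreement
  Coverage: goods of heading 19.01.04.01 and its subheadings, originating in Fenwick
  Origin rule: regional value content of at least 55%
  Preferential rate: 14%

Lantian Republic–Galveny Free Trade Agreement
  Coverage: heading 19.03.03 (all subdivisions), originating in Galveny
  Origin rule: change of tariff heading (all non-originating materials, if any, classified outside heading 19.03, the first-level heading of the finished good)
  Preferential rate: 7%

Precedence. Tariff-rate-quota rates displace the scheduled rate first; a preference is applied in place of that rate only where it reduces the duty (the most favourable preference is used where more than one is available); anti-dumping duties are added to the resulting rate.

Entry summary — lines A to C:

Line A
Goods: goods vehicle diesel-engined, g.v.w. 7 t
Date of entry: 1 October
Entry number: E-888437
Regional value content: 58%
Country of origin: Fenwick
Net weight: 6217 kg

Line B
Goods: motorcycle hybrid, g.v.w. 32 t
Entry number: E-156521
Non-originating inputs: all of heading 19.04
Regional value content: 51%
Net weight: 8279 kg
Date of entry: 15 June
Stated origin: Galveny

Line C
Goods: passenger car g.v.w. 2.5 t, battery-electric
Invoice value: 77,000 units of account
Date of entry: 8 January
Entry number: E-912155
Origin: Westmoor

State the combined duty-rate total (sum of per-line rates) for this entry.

Line A: goods vehicle → 19.01; diesel-engined → 19.01.03; g.v.w. 7 t → 19.01.03.02. Scheduled 13%. Fenwick agreement on 19.01.04.01: 19.01.03.02 not covered. → 13%.
Line B: motorcycle → 19.03; hybrid → 19.03.03; g.v.w. 32 t → 19.03.03.01. Scheduled 30%. Galveny agreement on 19.02: 19.03.03.01 not covered; Galveny agreement on 19.03.03: CTH met → 7% available; preferential 7%. → 7%.
Line C: passenger car → 19.04; battery-electric → 19.04.01; g.v.w. 2.5 t → 19.04.01.03. Scheduled 4%. No special measure applies. → 4%.
Sum: 13% + 7% + 4% = 24%.

24%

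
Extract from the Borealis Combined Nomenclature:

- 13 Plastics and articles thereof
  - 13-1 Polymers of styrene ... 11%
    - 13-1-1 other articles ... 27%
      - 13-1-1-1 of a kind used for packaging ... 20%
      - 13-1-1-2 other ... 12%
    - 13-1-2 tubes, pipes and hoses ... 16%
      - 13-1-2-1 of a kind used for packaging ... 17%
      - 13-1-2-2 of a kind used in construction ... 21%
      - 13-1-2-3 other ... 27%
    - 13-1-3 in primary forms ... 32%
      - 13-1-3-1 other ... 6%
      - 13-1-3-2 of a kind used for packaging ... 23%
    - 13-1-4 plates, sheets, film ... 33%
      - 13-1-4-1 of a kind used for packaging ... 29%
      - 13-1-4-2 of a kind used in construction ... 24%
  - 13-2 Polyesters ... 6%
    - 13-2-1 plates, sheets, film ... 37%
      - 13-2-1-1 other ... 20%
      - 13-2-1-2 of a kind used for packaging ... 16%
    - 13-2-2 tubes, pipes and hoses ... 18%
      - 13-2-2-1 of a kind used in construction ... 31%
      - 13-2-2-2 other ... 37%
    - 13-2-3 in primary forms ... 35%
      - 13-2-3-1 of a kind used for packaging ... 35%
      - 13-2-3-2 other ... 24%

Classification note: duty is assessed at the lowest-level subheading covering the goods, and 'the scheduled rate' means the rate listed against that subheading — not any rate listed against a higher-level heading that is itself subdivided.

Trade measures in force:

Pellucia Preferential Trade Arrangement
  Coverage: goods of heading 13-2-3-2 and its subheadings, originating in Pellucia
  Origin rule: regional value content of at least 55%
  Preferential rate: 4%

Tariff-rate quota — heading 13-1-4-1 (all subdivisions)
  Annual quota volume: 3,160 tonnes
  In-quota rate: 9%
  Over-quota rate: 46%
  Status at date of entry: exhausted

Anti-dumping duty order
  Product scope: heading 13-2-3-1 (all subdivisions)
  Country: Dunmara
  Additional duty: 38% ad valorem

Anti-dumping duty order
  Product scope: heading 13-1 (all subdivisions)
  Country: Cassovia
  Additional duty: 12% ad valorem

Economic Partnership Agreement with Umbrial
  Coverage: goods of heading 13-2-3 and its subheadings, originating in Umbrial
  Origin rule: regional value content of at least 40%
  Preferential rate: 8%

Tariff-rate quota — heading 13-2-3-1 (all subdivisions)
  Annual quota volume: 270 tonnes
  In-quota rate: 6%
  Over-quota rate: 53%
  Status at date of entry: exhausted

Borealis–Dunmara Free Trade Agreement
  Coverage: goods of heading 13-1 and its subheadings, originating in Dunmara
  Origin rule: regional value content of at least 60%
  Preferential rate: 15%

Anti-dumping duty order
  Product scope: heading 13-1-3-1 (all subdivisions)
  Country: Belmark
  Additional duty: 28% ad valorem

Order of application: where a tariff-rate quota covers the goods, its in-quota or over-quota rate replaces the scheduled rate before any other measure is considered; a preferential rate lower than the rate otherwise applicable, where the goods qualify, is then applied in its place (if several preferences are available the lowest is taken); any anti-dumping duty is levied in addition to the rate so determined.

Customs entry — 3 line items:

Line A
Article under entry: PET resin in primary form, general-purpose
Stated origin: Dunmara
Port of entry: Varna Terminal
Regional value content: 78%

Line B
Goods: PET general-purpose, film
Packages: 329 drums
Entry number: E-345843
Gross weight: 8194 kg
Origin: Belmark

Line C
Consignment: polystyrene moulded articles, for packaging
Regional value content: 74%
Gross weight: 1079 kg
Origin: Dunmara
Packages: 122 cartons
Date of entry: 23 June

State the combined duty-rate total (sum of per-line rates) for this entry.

59%

Line A: PET → 13-2; resin in primary form → 13-2-3; general-purpose → 13-2-3-2. Scheduled 24%. Dunmara agreement on 13-1: 13-2-3-2 not covered. → 24%.
Line B: PET → 13-2; film → 13-2-1; general-purpose → 13-2-1-1. Scheduled 20%. No special measure applies. → 20%.
Line C: polystyrene → 13-1; moulded articles → 13-1-1; for packaging → 13-1-1-1. Scheduled 20%. Dunmara agreement on 13-1: RVC ≥ 60% → 15% available; preferential 15%. → 15%.
Sum: 24% + 20% + 15% = 59%.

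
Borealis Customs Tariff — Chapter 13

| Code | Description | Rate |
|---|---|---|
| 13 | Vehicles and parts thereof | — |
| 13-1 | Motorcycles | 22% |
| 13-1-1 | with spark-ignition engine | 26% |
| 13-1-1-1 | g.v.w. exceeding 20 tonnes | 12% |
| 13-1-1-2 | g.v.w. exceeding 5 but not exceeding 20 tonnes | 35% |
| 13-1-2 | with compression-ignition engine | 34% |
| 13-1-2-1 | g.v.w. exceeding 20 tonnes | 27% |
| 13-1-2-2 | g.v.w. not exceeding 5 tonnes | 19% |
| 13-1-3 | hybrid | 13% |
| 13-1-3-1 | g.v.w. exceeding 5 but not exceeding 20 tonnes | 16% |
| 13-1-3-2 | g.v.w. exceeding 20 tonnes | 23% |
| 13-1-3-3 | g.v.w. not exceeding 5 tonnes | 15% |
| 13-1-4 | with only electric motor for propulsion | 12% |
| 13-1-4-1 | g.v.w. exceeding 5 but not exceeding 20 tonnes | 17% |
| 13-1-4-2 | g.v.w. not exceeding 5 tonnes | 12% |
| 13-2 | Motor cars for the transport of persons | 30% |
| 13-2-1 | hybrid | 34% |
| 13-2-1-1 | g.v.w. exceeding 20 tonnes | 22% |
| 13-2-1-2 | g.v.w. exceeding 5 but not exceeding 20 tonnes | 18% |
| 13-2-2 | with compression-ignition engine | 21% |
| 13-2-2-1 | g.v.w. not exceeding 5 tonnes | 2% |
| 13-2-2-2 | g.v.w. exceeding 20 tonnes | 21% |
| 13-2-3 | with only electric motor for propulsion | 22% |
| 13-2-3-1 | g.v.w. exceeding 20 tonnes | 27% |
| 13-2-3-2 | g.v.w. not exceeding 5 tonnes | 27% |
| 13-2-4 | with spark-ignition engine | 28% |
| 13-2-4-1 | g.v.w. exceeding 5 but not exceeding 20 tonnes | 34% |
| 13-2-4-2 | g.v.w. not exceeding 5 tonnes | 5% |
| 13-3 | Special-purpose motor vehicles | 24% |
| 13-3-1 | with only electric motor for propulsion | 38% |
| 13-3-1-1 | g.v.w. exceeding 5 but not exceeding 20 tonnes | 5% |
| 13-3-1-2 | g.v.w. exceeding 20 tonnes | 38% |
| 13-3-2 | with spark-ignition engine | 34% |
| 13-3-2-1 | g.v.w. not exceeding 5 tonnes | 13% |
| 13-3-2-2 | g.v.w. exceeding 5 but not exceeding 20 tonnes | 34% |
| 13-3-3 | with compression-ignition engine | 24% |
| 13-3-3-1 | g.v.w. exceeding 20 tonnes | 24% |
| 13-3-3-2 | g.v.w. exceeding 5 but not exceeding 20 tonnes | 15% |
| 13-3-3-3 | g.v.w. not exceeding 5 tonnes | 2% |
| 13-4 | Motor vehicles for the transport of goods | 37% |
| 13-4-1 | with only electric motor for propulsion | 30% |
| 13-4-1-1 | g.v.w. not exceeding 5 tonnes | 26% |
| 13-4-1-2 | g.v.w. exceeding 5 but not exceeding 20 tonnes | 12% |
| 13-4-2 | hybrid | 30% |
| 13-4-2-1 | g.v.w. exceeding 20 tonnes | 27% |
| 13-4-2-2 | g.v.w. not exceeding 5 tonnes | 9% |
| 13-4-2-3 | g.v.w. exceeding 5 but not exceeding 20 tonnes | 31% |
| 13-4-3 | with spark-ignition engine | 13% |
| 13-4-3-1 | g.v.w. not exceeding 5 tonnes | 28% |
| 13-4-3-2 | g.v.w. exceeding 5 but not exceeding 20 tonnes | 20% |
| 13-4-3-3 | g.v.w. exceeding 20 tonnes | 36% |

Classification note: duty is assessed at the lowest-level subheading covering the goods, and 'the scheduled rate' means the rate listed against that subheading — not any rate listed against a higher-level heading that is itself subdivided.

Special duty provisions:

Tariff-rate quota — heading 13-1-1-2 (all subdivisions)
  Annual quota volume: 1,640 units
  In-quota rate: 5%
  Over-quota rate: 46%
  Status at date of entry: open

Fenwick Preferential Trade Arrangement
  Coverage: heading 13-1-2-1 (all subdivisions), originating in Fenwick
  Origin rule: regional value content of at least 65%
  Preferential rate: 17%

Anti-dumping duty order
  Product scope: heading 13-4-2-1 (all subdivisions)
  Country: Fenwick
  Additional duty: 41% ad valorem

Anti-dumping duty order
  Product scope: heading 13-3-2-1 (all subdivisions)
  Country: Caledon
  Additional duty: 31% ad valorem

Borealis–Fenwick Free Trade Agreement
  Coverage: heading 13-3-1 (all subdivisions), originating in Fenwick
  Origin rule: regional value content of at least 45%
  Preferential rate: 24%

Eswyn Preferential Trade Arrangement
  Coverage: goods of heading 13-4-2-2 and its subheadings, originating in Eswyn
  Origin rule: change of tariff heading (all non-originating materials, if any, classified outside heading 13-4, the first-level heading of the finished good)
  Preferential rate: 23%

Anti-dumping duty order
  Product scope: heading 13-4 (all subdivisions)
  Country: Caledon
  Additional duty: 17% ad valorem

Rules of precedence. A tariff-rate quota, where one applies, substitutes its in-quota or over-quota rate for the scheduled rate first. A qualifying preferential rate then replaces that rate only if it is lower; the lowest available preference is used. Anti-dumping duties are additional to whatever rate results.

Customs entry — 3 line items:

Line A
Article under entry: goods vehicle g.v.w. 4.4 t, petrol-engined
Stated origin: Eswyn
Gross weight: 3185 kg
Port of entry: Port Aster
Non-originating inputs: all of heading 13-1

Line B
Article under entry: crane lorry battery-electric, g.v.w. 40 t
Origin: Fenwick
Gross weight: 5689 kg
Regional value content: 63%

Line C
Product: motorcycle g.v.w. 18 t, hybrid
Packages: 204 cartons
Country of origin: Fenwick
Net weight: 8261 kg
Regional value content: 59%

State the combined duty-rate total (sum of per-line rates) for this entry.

Line A: goods vehicle → 13-4; petrol-engined → 13-4-3; g.v.w. 4.4 t → 13-4-3-1. Scheduled 28%. Eswyn agreement on 13-4-2-2: 13-4-3-1 not covered. → 28%.
Line B: crane lorry → 13-3; battery-electric → 13-3-1; g.v.w. 40 t → 13-3-1-2. Scheduled 38%. Fenwick agreement on 13-1-2-1: 13-3-1-2 not covered; Fenwick agreement on 13-3-1: RVC ≥ 45% → 24% available; preferential 24%. → 24%.
Line C: motorcycle → 13-1; hybrid → 13-1-3; g.v.w. 18 t → 13-1-3-1. Scheduled 16%. Fenwick agreement on 13-1-2-1: 13-1-3-1 not covered; Fenwick agreement on 13-3-1: 13-1-3-1 not covered. → 16%.
Sum: 28% + 24% + 16% = 68%.

68%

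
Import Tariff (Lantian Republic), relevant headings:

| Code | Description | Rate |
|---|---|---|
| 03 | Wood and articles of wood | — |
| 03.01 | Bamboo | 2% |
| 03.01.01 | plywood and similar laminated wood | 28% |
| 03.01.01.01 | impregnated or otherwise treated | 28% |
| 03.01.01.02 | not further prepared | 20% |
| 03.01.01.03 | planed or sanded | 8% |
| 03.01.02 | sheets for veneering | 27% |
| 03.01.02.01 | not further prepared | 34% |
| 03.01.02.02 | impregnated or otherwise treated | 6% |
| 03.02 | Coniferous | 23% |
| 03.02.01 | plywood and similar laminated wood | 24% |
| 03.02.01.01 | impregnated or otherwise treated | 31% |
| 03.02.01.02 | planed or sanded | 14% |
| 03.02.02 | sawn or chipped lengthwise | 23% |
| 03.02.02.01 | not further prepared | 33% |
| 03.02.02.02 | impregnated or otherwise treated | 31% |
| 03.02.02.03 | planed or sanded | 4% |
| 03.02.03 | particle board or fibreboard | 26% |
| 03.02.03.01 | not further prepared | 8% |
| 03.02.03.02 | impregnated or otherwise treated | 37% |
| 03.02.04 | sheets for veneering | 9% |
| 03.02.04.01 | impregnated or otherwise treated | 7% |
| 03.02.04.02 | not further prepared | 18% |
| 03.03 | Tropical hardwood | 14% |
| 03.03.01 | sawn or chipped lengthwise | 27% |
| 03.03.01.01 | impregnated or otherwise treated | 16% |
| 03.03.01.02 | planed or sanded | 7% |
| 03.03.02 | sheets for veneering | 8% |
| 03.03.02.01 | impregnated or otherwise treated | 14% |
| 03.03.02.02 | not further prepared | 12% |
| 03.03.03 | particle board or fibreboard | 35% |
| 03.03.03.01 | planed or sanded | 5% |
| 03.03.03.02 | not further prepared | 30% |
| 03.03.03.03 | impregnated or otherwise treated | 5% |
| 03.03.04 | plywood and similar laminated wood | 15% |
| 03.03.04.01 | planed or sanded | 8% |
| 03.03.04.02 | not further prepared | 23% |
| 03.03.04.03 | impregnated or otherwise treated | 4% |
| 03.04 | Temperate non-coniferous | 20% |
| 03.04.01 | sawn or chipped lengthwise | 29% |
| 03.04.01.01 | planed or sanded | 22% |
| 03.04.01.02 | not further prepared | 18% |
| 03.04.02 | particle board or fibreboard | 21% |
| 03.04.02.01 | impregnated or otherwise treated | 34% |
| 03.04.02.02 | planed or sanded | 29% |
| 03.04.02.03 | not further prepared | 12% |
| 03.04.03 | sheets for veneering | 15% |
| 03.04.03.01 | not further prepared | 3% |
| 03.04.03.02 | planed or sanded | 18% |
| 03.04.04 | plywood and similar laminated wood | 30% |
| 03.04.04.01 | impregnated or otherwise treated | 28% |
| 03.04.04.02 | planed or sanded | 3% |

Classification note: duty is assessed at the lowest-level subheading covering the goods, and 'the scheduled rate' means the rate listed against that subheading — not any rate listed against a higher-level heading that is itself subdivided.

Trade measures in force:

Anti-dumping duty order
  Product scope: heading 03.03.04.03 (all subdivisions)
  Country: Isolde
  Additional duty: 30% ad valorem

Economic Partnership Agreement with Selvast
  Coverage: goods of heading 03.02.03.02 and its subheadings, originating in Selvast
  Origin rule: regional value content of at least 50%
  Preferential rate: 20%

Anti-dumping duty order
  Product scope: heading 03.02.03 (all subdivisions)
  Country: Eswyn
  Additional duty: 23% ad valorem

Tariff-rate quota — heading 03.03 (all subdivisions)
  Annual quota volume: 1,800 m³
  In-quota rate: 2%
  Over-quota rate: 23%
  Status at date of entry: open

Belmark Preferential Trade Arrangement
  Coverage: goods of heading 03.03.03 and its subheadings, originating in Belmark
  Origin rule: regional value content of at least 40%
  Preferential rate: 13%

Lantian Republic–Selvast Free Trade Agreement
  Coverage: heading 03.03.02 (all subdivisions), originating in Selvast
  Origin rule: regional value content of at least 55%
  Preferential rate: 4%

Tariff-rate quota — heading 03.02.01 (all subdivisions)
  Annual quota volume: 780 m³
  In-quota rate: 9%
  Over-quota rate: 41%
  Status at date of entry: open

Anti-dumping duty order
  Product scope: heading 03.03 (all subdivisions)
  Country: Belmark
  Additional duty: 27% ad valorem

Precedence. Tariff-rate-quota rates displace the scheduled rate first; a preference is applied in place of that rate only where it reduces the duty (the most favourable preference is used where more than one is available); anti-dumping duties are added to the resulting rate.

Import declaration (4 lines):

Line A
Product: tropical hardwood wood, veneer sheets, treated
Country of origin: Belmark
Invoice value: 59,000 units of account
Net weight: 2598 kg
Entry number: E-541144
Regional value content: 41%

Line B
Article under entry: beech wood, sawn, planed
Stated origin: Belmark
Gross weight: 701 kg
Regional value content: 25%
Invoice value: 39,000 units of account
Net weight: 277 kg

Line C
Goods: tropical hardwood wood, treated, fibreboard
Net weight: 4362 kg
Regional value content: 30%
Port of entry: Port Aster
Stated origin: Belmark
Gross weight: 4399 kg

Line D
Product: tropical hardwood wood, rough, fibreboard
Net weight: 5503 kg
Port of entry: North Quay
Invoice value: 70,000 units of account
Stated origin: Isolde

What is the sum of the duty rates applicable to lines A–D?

82%

Line A: tropical hardwood → 03.03; veneer sheets → 03.03.02; treated → 03.03.02.01. Scheduled 14%. quota on 03.03 open → in-quota 2%; Belmark agreement on 03.03.03: 03.03.02.01 not covered; anti-dumping (Belmark, 03.03): +27%; total 2% + 27% = 29%. → 29%.
Line B: beech → 03.04; sawn → 03.04.01; planed → 03.04.01.01. Scheduled 22%. Belmark agreement on 03.03.03: 03.04.01.01 not covered. → 22%.
Line C: tropical hardwood → 03.03; fibreboard → 03.03.03; treated → 03.03.03.03. Scheduled 5%. quota on 03.03 open → in-quota 2%; Belmark agreement on 03.03.03: RVC < 40%; anti-dumping (Belmark, 03.03): +27%; total 2% + 27% = 29%. → 29%.
Line D: tropical hardwood → 03.03; fibreboard → 03.03.03; rough → 03.03.03.02. Scheduled 30%. quota on 03.03 open → in-quota 2%. → 2%.
Sum: 29% + 22% + 29% + 2% = 82%.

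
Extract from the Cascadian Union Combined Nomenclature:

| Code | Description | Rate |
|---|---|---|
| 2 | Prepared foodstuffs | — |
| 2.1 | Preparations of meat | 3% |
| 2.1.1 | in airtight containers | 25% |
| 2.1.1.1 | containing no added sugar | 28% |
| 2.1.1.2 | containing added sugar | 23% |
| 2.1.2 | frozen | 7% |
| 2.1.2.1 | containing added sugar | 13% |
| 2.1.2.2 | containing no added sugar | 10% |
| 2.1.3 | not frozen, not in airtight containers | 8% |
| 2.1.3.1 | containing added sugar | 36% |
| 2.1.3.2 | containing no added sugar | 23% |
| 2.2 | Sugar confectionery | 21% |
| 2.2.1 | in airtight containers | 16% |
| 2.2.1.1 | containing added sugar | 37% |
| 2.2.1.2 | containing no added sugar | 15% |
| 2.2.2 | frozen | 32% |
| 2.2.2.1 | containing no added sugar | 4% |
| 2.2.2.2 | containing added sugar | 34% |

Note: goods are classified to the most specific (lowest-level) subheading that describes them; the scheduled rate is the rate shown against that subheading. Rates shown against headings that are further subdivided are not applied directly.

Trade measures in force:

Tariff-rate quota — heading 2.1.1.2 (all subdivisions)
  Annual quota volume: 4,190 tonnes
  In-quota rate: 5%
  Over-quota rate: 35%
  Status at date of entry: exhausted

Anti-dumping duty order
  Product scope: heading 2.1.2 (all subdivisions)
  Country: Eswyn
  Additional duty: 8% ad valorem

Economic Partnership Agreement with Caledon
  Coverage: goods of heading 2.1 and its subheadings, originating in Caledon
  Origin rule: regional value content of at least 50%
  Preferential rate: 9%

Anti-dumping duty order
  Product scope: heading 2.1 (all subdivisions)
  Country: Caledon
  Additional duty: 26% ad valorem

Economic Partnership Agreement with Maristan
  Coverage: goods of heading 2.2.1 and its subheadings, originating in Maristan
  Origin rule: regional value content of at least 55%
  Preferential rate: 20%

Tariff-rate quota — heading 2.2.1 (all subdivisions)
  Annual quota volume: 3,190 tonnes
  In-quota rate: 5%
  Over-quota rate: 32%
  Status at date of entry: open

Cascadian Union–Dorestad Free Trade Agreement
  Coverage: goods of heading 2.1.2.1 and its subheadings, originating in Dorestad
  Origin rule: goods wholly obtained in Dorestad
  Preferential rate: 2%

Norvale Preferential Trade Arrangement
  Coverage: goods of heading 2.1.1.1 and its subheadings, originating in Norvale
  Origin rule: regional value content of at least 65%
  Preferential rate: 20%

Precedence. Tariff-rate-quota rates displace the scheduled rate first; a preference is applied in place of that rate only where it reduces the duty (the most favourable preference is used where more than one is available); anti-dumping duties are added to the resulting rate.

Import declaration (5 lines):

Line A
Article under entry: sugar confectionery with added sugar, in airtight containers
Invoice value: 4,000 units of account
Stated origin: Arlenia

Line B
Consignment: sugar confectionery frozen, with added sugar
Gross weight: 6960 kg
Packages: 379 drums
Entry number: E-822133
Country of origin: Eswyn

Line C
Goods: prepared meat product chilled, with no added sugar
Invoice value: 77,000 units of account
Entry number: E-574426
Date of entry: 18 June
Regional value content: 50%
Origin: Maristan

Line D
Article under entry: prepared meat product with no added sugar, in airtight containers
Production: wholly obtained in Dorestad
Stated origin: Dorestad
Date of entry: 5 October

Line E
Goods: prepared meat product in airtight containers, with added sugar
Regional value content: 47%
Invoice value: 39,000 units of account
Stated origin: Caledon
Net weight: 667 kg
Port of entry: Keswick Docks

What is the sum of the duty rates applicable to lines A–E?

151%

Line A: sugar confectionery → 2.2; in airtight containers → 2.2.1; with added sugar → 2.2.1.1. Scheduled 37%. quota on 2.2.1 open → in-quota 5%. → 5%.
Line B: sugar confectionery → 2.2; frozen → 2.2.2; with added sugar → 2.2.2.2. Scheduled 34%. No special measure applies. → 34%.
Line C: prepared meat product → 2.1; chilled → 2.1.3; with no added sugar → 2.1.3.2. Scheduled 23%. Maristan agreement on 2.2.1: 2.1.3.2 not covered. → 23%.
Line D: prepared meat product → 2.1; in airtight containers → 2.1.1; with no added sugar → 2.1.1.1. Scheduled 28%. Dorestad agreement on 2.1.2.1: 2.1.1.1 not covered. → 28%.
Line E: prepared meat product → 2.1; in airtight containers → 2.1.1; with added sugar → 2.1.1.2. Scheduled 23%. quota on 2.1.1.2 exhausted → over-quota 35%; Caledon agreement on 2.1: RVC < 50%; anti-dumping (Caledon, 2.1): +26%; total 35% + 26% = 61%. → 61%.
Sum: 5% + 34% + 23% + 28% + 61% = 151%.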